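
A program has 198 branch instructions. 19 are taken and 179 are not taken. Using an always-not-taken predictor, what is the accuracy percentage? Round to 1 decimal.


Predictor: always-not-taken
Correct predictions = 179
Accuracy = 179 / 198 * 100 = 90.4%

90.4


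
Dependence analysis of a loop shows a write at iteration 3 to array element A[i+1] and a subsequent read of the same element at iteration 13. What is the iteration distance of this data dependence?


Distance = read iteration - write iteration
= 13 - 3 = 10

10


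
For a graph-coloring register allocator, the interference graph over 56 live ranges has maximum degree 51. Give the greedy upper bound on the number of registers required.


Greedy coloring never needs more than (max_degree + 1) colors: when coloring a vertex, at most max_degree neighbors are already colored.
Upper bound = 51 + 1 = 52

52


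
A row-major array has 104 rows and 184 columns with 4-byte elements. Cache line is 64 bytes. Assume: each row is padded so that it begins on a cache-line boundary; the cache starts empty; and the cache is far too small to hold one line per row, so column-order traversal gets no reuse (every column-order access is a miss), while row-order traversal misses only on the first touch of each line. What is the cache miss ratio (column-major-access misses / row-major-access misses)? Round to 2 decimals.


Each row occupies 184 * 4 = 736 bytes and starts on a line boundary, so it spans ceil(736 / 64) = 12 cache lines.
Row-major traversal misses (one per line touched): 104 * ceil(184 * 4 / 64) = 1248
Column-major traversal misses (no reuse, every access misses): 104 * 184 = 19136
Ratio = 19136 / 1248 = 15.33

15.33


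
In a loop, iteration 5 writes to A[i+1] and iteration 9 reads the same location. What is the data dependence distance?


Distance = read iteration - write iteration
= 9 - 5 = 4

4


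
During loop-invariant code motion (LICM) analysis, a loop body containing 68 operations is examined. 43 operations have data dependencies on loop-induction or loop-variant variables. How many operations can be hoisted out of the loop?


Invariant candidates = total - loop-dependent
= 68 - 43 = 25

25


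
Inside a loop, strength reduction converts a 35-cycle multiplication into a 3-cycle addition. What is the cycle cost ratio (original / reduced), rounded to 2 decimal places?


Ratio = mult_cost / add_cost = 35 / 3 = 11.67

11.67


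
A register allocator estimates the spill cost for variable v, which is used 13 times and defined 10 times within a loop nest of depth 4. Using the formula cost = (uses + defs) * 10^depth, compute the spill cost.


uses + defs = 13 + 10 = 23
10^4 = 10000
Spill cost = 23 * 10000 = 230000

230000


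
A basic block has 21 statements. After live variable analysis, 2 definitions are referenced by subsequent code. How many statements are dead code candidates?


Dead code = total statements - live definitions
= 21 - 2 = 19

19


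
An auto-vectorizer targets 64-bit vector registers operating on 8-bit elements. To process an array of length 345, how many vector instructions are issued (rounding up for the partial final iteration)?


Width = 64 / 8 = 8 elements per vector op
Iterations = ceil(345 / 8) = 44

44


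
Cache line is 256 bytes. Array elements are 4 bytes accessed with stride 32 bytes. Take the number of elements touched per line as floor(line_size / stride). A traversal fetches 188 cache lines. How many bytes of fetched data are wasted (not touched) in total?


Elements per line = floor(256 / 32) = 8
Bytes used per line = 8 * 4 = 32
Wasted per line = 256 - 32 = 224
Total wasted = 224 * 188 = 42112

42112


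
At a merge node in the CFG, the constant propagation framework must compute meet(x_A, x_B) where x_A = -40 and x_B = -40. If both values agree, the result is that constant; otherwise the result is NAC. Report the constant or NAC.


Meet operation: if both paths give the same constant, result is that constant; if they differ, result is NAC (not-a-constant).
Path A: -40, Path B: -40 -> equal
Result: constant -> -40

-40


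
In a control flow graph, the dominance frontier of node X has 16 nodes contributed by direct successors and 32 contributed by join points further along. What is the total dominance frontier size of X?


DF(X) = direct successor contributions + join point contributions
= 16 + 32 = 48

48


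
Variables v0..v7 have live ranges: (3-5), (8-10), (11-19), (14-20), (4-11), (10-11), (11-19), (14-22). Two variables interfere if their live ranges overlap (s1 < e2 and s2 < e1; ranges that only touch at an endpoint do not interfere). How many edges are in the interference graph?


Check all pairs for overlapping intervals.
Two intervals (s1,e1) and (s2,e2) overlap if s1 < e2 and s2 < e1.
v0 (3-5) vs v1..v7: overlaps v4 -> 1
v1 (8-10) vs v2..v7: overlaps v4 -> 1
v2 (11-19) vs v3..v7: overlaps v3, v6, v7 -> 3
v3 (14-20) vs v4..v7: overlaps v6, v7 -> 2
v4 (4-11) vs v5..v7: overlaps v5 -> 1
v5 (10-11) vs v6..v7: overlaps none -> 0
v6 (11-19) vs v7: overlaps v7 -> 1
Total overlapping pairs = 1 + 1 + 3 + 2 + 1 + 0 + 1 = 9

9


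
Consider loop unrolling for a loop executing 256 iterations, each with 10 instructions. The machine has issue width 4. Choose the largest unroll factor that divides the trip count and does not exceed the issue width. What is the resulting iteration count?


Largest divisor of 256 <= 4 is 4
New iterations = 256 / 4 = 64

64


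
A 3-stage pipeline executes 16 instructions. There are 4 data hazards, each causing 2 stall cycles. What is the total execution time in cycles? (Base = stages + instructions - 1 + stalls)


Base cycles = 3 + 16 - 1 = 18
Total stalls = 4 * 2 = 8
Total = 18 + 8 = 26

26


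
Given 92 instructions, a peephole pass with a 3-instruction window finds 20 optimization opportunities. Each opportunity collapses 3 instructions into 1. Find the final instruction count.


Each match removes 2 instructions.
Total removed = 20 * 2 = 40
Remaining = 92 - 40 = 52

52


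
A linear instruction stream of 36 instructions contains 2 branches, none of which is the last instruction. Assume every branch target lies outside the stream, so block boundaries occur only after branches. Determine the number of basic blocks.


With no in-sequence branch targets, the leaders are the first instruction plus the instruction after each branch.
Number of basic blocks = branches + 1
= 2 + 1 = 3

3


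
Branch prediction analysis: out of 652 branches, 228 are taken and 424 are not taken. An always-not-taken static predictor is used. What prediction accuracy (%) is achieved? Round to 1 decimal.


Predictor: always-not-taken
Correct predictions = 424
Accuracy = 424 / 652 * 100 = 65.0%

65.0


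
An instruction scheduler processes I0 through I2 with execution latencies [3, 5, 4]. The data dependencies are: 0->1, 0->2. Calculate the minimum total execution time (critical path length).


Compute longest path through dependency graph: dist(Ik) = max over predecessors of dist + latency(Ik).
dist(I0) = latency 3 = 3
dist(I1) = dist(I0) + 5 = 3 + 5 = 8
dist(I2) = dist(I0) + 4 = 3 + 4 = 7
Critical path = max dist = 8

8


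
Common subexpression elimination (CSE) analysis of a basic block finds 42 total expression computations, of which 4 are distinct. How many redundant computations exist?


CSE count = total expressions - unique expressions
= 42 - 4 = 38

38


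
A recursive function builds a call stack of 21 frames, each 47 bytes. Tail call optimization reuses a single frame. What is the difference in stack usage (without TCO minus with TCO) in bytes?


Without TCO: 21 * 47 = 987 bytes
With TCO: reuse 1 frame = 47 bytes
Savings = 987 - 47 = 940

940


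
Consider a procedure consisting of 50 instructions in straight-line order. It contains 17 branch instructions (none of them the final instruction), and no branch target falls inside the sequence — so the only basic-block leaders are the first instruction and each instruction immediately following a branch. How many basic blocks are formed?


With no in-sequence branch targets, the leaders are the first instruction plus the instruction after each branch.
Number of basic blocks = branches + 1
= 17 + 1 = 18

18


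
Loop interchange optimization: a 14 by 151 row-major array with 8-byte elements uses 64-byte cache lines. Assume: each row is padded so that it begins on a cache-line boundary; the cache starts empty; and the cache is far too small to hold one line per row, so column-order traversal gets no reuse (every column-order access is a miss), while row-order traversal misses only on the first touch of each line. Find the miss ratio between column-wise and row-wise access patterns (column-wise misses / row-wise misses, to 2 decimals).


Each row occupies 151 * 8 = 1208 bytes and starts on a line boundary, so it spans ceil(1208 / 64) = 19 cache lines.
Row-major traversal misses (one per line touched): 14 * ceil(151 * 8 / 64) = 266
Column-major traversal misses (no reuse, every access misses): 14 * 151 = 2114
Ratio = 2114 / 266 = 7.95

7.95


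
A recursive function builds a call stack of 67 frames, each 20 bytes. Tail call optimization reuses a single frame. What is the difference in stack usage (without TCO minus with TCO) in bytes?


Without TCO: 67 * 20 = 1340 bytes
With TCO: reuse 1 frame = 20 bytes
Savings = 1340 - 20 = 1320

1320


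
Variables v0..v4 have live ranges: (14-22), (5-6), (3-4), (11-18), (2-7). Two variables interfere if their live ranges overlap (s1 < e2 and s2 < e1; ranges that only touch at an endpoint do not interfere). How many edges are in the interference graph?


Check all pairs for overlapping intervals.
Two intervals (s1,e1) and (s2,e2) overlap if s1 < e2 and s2 < e1.
v0 (14-22) vs v1..v4: overlaps v3 -> 1
v1 (5-6) vs v2..v4: overlaps v4 -> 1
v2 (3-4) vs v3..v4: overlaps v4 -> 1
v3 (11-18) vs v4: overlaps none -> 0
Total overlapping pairs = 1 + 1 + 1 + 0 = 3

3


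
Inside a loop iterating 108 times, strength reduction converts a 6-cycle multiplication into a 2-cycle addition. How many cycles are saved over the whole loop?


Per-iteration saving = 6 - 2 = 4
Total saved = 108 * 4 = 432

432


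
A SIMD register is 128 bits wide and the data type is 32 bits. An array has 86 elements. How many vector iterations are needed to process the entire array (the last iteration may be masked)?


Width = 128 / 32 = 4 elements per vector op
Iterations = ceil(86 / 4) = 22

22


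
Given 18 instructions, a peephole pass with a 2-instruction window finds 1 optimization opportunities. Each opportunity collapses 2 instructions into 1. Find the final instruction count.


Each match removes 1 instructions.
Total removed = 1 * 1 = 1
Remaining = 18 - 1 = 17

17


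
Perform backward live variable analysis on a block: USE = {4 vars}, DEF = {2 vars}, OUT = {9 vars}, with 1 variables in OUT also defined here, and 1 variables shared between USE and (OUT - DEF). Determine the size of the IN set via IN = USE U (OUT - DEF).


OUT - DEF: 9 - 1 = 8
|IN| = |USE| + |OUT - DEF| - |USE ∩ (OUT - DEF)| = 4 + 8 - 1 = 11

11


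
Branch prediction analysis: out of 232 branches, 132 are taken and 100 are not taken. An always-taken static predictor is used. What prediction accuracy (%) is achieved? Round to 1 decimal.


Predictor: always-taken
Correct predictions = 132
Accuracy = 132 / 232 * 100 = 56.9%

56.9


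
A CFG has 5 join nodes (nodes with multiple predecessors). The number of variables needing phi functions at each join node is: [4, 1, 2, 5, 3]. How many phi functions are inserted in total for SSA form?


Total phi functions = sum of phi functions at each join node
= 4 + 1 + 2 + 5 + 3 = 15

15


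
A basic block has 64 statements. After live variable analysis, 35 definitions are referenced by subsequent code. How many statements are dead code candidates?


Dead code = total statements - live definitions
= 64 - 35 = 29

29


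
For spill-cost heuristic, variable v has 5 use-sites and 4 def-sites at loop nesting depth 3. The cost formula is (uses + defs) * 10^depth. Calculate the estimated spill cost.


uses + defs = 5 + 4 = 9
10^3 = 1000
Spill cost = 9 * 1000 = 9000

9000


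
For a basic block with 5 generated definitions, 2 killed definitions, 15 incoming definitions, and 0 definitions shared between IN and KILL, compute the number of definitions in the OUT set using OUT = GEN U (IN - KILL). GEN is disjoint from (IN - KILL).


IN - KILL: 15 - 0 = 15 surviving definitions
OUT = GEN + surviving = 5 + 15 = 20

20


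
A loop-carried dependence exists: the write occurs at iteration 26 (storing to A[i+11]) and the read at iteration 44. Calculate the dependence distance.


Distance = read iteration - write iteration
= 44 - 26 = 18

18


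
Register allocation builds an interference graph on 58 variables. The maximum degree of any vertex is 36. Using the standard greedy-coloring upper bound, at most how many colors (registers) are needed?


Greedy coloring never needs more than (max_degree + 1) colors: when coloring a vertex, at most max_degree neighbors are already colored.
Upper bound = 36 + 1 = 37

37


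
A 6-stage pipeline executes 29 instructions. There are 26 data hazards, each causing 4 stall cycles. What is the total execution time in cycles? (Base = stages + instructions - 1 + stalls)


Base cycles = 6 + 29 - 1 = 34
Total stalls = 26 * 4 = 104
Total = 34 + 104 = 138

138


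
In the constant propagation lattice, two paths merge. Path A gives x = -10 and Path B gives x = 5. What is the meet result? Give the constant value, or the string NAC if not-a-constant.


Meet operation: if both paths give the same constant, result is that constant; if they differ, result is NAC (not-a-constant).
Path A: -10, Path B: 5 -> differ
Result: not-a-constant -> NAC

NAC


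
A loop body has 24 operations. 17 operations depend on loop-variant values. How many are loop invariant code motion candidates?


Invariant candidates = total - loop-dependent
= 24 - 17 = 7

7


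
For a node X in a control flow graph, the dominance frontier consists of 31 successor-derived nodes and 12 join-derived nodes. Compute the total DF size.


DF(X) = direct successor contributions + join point contributions
= 31 + 12 = 43

43


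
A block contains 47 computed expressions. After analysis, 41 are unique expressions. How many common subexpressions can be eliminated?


CSE count = total expressions - unique expressions
= 47 - 41 = 6

6


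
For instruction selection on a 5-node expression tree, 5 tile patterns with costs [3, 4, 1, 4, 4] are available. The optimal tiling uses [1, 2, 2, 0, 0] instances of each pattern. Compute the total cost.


Total cost = sum(count_i * cost_i)
= 1*3 + 2*4 + 2*1 + 0*4 + 0*4
= 13

13


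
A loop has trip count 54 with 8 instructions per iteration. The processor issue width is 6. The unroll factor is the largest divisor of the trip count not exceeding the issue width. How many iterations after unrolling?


Largest divisor of 54 <= 6 is 6
New iterations = 54 / 6 = 9

9


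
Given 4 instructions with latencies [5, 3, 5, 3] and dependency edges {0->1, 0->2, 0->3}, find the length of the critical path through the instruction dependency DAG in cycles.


Compute longest path through dependency graph: dist(Ik) = max over predecessors of dist + latency(Ik).
dist(I0) = latency 5 = 5
dist(I1) = dist(I0) + 3 = 5 + 3 = 8
dist(I2) = dist(I0) + 5 = 5 + 5 = 10
dist(I3) = dist(I0) + 3 = 5 + 3 = 8
Critical path = max dist = 10

10


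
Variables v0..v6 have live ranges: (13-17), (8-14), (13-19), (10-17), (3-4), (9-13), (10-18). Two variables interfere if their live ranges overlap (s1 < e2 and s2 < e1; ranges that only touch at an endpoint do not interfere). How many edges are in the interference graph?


Check all pairs for overlapping intervals.
Two intervals (s1,e1) and (s2,e2) overlap if s1 < e2 and s2 < e1.
v0 (13-17) vs v1..v6: overlaps v1, v2, v3, v6 -> 4
v1 (8-14) vs v2..v6: overlaps v2, v3, v5, v6 -> 4
v2 (13-19) vs v3..v6: overlaps v3, v6 -> 2
v3 (10-17) vs v4..v6: overlaps v5, v6 -> 2
v4 (3-4) vs v5..v6: overlaps none -> 0
v5 (9-13) vs v6: overlaps v6 -> 1
Total overlapping pairs = 4 + 4 + 2 + 2 + 0 + 1 = 13

13


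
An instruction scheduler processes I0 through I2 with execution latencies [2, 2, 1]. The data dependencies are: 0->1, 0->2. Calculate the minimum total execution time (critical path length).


Compute longest path through dependency graph: dist(Ik) = max over predecessors of dist + latency(Ik).
dist(I0) = latency 2 = 2
dist(I1) = dist(I0) + 2 = 2 + 2 = 4
dist(I2) = dist(I0) + 1 = 2 + 1 = 3
Critical path = max dist = 4

4


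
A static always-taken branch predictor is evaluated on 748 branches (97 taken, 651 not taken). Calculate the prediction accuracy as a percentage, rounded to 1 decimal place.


Predictor: always-taken
Correct predictions = 97
Accuracy = 97 / 748 * 100 = 13.0%

13.0


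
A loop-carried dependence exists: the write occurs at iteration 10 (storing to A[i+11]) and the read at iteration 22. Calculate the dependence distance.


Distance = read iteration - write iteration
= 22 - 10 = 12

12


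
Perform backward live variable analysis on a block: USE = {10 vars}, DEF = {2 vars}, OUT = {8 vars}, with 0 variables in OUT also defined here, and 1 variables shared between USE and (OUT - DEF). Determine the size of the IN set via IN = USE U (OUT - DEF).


OUT - DEF: 8 - 0 = 8
|IN| = |USE| + |OUT - DEF| - |USE ∩ (OUT - DEF)| = 10 + 8 - 1 = 17

17


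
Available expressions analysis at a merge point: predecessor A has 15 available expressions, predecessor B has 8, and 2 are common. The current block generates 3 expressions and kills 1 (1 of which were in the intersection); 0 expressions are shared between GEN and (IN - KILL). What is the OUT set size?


IN = intersection of predecessors = 2
IN - KILL = 2 - 1 = 1
|OUT| = |GEN| + |IN - KILL| - |GEN ∩ (IN - KILL)| = 3 + 1 - 0 = 4

4


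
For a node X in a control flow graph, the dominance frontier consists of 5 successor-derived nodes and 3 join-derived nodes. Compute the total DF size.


DF(X) = direct successor contributions + join point contributions
= 5 + 3 = 8

8


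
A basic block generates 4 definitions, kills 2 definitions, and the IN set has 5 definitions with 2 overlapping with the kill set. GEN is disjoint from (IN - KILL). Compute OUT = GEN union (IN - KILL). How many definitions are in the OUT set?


IN - KILL: 5 - 2 = 3 surviving definitions
OUT = GEN + surviving = 4 + 3 = 7

7


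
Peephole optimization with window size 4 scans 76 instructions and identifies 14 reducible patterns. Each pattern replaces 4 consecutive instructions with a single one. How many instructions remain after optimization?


Each match removes 3 instructions.
Total removed = 14 * 3 = 42
Remaining = 76 - 42 = 34

34


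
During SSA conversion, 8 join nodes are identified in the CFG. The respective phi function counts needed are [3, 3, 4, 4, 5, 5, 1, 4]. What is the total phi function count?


Total phi functions = sum of phi functions at each join node
= 3 + 3 + 4 + 4 + 5 + 5 + 1 + 4 = 29

29


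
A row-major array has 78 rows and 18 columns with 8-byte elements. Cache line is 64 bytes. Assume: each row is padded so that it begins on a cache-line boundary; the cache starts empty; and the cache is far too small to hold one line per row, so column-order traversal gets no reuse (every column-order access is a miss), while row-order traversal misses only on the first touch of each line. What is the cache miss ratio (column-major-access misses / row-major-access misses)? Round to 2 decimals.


Each row occupies 18 * 8 = 144 bytes and starts on a line boundary, so it spans ceil(144 / 64) = 3 cache lines.
Row-major traversal misses (one per line touched): 78 * ceil(18 * 8 / 64) = 234
Column-major traversal misses (no reuse, every access misses): 78 * 18 = 1404
Ratio = 1404 / 234 = 6.0

6.0


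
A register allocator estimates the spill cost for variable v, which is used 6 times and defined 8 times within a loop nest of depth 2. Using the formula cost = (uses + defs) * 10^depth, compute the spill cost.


uses + defs = 6 + 8 = 14
10^2 = 100
Spill cost = 14 * 100 = 1400

1400


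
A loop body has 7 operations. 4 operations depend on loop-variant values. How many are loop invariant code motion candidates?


Invariant candidates = total - loop-dependent
= 7 - 4 = 3

3


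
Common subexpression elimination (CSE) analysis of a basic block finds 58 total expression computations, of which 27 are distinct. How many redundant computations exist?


CSE count = total expressions - unique expressions
= 58 - 27 = 31

31


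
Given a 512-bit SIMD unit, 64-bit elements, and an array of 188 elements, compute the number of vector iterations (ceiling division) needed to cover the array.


Width = 512 / 64 = 8 elements per vector op
Iterations = ceil(188 / 8) = 24

24


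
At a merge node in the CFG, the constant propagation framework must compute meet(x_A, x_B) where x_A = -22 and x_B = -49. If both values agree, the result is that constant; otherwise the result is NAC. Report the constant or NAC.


Meet operation: if both paths give the same constant, result is that constant; if they differ, result is NAC (not-a-constant).
Path A: -22, Path B: -49 -> differ
Result: not-a-constant -> NAC

NAC


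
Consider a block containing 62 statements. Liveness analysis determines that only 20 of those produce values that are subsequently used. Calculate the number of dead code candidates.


Dead code = total statements - live definitions
= 62 - 20 = 42

42


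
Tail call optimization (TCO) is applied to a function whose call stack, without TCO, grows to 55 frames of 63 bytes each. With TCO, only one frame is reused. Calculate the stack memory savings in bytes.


Without TCO: 55 * 63 = 3465 bytes
With TCO: reuse 1 frame = 63 bytes
Savings = 3465 - 63 = 3402

3402


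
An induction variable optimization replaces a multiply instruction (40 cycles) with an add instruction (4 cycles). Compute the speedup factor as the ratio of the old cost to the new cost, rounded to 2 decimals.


Ratio = mult_cost / add_cost = 40 / 4 = 10.0

10.0


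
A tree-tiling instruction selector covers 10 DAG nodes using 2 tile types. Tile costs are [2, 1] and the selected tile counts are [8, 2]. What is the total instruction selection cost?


Total cost = sum(count_i * cost_i)
= 8*2 + 2*1
= 18

18


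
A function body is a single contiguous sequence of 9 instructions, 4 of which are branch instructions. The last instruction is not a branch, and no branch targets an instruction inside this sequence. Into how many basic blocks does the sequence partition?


With no in-sequence branch targets, the leaders are the first instruction plus the instruction after each branch.
Number of basic blocks = branches + 1
= 4 + 1 = 5

5


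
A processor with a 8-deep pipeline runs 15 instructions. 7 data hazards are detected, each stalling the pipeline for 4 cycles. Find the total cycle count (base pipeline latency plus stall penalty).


Base cycles = 8 + 15 - 1 = 22
Total stalls = 7 * 4 = 28
Total = 22 + 28 = 50

50


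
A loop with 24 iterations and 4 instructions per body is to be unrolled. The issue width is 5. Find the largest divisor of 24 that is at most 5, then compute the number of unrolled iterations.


Largest divisor of 24 <= 5 is 4
New iterations = 24 / 4 = 6

6


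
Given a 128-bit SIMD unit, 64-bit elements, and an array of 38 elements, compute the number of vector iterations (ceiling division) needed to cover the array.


Width = 128 / 64 = 2 elements per vector op
Iterations = ceil(38 / 2) = 19

19


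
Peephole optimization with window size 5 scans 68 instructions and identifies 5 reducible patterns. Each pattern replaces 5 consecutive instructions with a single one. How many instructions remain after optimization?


Each match removes 4 instructions.
Total removed = 5 * 4 = 20
Remaining = 68 - 20 = 48

48


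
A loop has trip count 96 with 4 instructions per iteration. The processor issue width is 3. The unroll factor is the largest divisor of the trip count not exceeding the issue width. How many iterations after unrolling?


Largest divisor of 96 <= 3 is 3
New iterations = 96 / 3 = 32

32


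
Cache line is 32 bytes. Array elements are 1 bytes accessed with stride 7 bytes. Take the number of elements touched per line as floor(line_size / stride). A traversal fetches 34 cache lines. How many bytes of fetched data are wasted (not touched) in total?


Elements per line = floor(32 / 7) = 4
Bytes used per line = 4 * 1 = 4
Wasted per line = 32 - 4 = 28
Total wasted = 28 * 34 = 952

952


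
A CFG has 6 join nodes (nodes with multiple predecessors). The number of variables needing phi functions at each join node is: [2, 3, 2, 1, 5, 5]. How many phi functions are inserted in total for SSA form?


Total phi functions = sum of phi functions at each join node
= 2 + 3 + 2 + 1 + 5 + 5 = 18

18


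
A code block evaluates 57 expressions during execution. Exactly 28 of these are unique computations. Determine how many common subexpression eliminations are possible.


CSE count = total expressions - unique expressions
= 57 - 28 = 29

29


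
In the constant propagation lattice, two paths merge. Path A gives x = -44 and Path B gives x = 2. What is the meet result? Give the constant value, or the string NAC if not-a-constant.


Meet operation: if both paths give the same constant, result is that constant; if they differ, result is NAC (not-a-constant).
Path A: -44, Path B: 2 -> differ
Result: not-a-constant -> NAC

NAC


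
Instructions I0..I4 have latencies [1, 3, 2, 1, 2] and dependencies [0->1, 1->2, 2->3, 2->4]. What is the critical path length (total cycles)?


Compute longest path through dependency graph: dist(Ik) = max over predecessors of dist + latency(Ik).
dist(I0) = latency 1 = 1
dist(I1) = dist(I0) + 3 = 1 + 3 = 4
dist(I2) = dist(I1) + 2 = 4 + 2 = 6
dist(I3) = dist(I2) + 1 = 6 + 1 = 7
dist(I4) = dist(I2) + 2 = 6 + 2 = 8
Critical path = max dist = 8

8


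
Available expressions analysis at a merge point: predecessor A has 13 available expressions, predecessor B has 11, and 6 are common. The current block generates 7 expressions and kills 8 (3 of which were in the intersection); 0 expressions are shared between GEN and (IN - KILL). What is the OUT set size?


IN = intersection of predecessors = 6
IN - KILL = 6 - 3 = 3
|OUT| = |GEN| + |IN - KILL| - |GEN ∩ (IN - KILL)| = 7 + 3 - 0 = 10

10


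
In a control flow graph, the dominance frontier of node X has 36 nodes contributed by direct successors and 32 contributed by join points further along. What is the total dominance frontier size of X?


DF(X) = direct successor contributions + join point contributions
= 36 + 32 = 68

68


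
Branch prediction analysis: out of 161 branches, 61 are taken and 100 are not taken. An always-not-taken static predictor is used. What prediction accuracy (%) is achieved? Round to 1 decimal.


Predictor: always-not-taken
Correct predictions = 100
Accuracy = 100 / 161 * 100 = 62.1%

62.1


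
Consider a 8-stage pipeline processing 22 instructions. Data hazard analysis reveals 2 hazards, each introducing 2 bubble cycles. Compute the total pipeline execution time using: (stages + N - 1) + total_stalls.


Base cycles = 8 + 22 - 1 = 29
Total stalls = 2 * 2 = 4
Total = 29 + 4 = 33

33


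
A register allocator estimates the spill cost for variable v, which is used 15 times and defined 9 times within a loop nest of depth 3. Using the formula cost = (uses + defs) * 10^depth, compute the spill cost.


uses + defs = 15 + 9 = 24
10^3 = 1000
Spill cost = 24 * 1000 = 24000

24000


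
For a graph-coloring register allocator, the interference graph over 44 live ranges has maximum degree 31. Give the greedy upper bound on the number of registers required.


Greedy coloring never needs more than (max_degree + 1) colors: when coloring a vertex, at most max_degree neighbors are already colored.
Upper bound = 31 + 1 = 32

32


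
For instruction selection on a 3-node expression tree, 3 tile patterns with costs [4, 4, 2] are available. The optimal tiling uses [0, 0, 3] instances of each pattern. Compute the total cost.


Total cost = sum(count_i * cost_i)
= 0*4 + 0*4 + 3*2
= 6

6


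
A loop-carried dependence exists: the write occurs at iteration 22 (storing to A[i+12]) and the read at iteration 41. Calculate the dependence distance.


Distance = read iteration - write iteration
= 41 - 22 = 19

19


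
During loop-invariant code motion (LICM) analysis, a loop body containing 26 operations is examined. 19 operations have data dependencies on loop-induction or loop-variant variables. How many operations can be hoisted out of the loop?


Invariant candidates = total - loop-dependent
= 26 - 19 = 7

7


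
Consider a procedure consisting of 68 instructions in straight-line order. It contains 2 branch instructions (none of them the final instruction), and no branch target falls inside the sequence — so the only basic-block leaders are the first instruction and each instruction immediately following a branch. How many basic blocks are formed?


With no in-sequence branch targets, the leaders are the first instruction plus the instruction after each branch.
Number of basic blocks = branches + 1
= 2 + 1 = 3

3


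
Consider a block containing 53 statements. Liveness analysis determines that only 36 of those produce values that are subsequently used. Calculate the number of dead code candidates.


Dead code = total statements - live definitions
= 53 - 36 = 17

17


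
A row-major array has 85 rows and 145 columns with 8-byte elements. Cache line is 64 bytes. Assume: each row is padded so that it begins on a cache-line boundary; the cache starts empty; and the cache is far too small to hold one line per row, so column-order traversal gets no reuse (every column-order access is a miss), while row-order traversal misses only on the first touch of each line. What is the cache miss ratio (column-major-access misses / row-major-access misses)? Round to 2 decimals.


Each row occupies 145 * 8 = 1160 bytes and starts on a line boundary, so it spans ceil(1160 / 64) = 19 cache lines.
Row-major traversal misses (one per line touched): 85 * ceil(145 * 8 / 64) = 1615
Column-major traversal misses (no reuse, every access misses): 85 * 145 = 12325
Ratio = 12325 / 1615 = 7.63

7.63


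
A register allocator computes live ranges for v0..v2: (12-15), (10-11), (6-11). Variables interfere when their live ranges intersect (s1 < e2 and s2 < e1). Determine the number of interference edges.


Check all pairs for overlapping intervals.
Two intervals (s1,e1) and (s2,e2) overlap if s1 < e2 and s2 < e1.
v0 (12-15) vs v1..v2: overlaps none -> 0
v1 (10-11) vs v2: overlaps v2 -> 1
Total overlapping pairs = 0 + 1 = 1

1


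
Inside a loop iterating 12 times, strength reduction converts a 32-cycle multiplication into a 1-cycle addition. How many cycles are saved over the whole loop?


Per-iteration saving = 32 - 1 = 31
Total saved = 12 * 31 = 372

372


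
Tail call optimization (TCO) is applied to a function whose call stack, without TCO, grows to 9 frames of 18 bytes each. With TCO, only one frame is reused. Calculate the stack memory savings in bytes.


Without TCO: 9 * 18 = 162 bytes
With TCO: reuse 1 frame = 18 bytes
Savings = 162 - 18 = 144

144


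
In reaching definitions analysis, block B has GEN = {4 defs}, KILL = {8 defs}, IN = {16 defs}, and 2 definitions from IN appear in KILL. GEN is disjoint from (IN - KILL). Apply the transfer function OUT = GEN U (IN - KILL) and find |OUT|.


IN - KILL: 16 - 2 = 14 surviving definitions
OUT = GEN + surviving = 4 + 14 = 18

18


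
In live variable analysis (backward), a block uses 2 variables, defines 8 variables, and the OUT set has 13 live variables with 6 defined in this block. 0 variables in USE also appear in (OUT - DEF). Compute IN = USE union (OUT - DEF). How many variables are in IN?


OUT - DEF: 13 - 6 = 7
|IN| = |USE| + |OUT - DEF| - |USE ∩ (OUT - DEF)| = 2 + 7 - 0 = 9

9


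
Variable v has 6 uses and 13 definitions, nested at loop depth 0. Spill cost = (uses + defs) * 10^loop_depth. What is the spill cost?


uses + defs = 6 + 13 = 19
10^0 = 1
Spill cost = 19 * 1 = 19

19


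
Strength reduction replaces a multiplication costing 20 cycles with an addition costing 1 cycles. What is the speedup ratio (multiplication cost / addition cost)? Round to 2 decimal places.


Ratio = mult_cost / add_cost = 20 / 1 = 20.0

20.0


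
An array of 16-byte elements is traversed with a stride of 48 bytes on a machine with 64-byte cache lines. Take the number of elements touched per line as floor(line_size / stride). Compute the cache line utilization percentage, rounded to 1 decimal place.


Elements per cache line = floor(64 / 48) = 1
Bytes used = 1 * 16 = 16
Utilization = 16 / 64 * 100 = 25.0%

25.0


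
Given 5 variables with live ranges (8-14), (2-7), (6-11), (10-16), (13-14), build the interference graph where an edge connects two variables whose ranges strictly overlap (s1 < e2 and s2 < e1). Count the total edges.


Check all pairs for overlapping intervals.
Two intervals (s1,e1) and (s2,e2) overlap if s1 < e2 and s2 < e1.
v0 (8-14) vs v1..v4: overlaps v2, v3, v4 -> 3
v1 (2-7) vs v2..v4: overlaps v2 -> 1
v2 (6-11) vs v3..v4: overlaps v3 -> 1
v3 (10-16) vs v4: overlaps v4 -> 1
Total overlapping pairs = 3 + 1 + 1 + 1 = 6

6


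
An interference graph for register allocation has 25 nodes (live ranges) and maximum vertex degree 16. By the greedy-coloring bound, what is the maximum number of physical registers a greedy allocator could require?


Greedy coloring never needs more than (max_degree + 1) colors: when coloring a vertex, at most max_degree neighbors are already colored.
Upper bound = 16 + 1 = 17

17


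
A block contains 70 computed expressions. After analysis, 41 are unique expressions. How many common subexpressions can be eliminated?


CSE count = total expressions - unique expressions
= 70 - 41 = 29

29


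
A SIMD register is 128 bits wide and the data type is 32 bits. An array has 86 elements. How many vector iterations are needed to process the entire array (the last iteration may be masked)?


Width = 128 / 32 = 4 elements per vector op
Iterations = ceil(86 / 4) = 22

22


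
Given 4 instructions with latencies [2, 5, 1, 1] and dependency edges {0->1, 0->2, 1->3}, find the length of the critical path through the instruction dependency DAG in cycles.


Compute longest path through dependency graph: dist(Ik) = max over predecessors of dist + latency(Ik).
dist(I0) = latency 2 = 2
dist(I1) = dist(I0) + 5 = 2 + 5 = 7
dist(I2) = dist(I0) + 1 = 2 + 1 = 3
dist(I3) = dist(I1) + 1 = 7 + 1 = 8
Critical path = max dist = 8

8


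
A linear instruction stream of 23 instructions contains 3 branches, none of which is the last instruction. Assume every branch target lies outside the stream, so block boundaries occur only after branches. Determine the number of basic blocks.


With no in-sequence branch targets, the leaders are the first instruction plus the instruction after each branch.
Number of basic blocks = branches + 1
= 3 + 1 = 4

4


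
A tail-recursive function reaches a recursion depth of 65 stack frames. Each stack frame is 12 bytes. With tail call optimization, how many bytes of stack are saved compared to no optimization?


Without TCO: 65 * 12 = 780 bytes
With TCO: reuse 1 frame = 12 bytes
Savings = 780 - 12 = 768

768


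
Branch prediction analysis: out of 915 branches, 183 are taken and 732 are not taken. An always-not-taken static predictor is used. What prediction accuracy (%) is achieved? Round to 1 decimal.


Predictor: always-not-taken
Correct predictions = 732
Accuracy = 732 / 915 * 100 = 80.0%

80.0


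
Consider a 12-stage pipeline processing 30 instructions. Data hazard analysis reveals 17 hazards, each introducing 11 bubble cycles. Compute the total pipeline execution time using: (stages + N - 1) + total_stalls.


Base cycles = 12 + 30 - 1 = 41
Total stalls = 17 * 11 = 187
Total = 41 + 187 = 228

228


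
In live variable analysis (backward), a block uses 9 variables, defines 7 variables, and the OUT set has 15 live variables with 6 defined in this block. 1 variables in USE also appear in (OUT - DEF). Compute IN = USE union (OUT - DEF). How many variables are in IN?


OUT - DEF: 15 - 6 = 9
|IN| = |USE| + |OUT - DEF| - |USE ∩ (OUT - DEF)| = 9 + 9 - 1 = 17

17


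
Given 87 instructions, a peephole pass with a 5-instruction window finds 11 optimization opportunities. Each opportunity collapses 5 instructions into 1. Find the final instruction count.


Each match removes 4 instructions.
Total removed = 11 * 4 = 44
Remaining = 87 - 44 = 43

43


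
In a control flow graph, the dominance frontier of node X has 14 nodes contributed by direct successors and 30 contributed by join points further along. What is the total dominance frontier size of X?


DF(X) = direct successor contributions + join point contributions
= 14 + 30 = 44

44


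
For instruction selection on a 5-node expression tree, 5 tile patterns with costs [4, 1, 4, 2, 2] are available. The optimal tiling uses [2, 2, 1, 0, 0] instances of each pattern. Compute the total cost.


Total cost = sum(count_i * cost_i)
= 2*4 + 2*1 + 1*4 + 0*2 + 0*2
= 14

14


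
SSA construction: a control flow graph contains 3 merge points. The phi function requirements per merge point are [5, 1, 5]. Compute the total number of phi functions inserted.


Total phi functions = sum of phi functions at each join node
= 5 + 1 + 5 = 11

11


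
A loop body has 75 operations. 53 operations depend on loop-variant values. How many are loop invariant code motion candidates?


Invariant candidates = total - loop-dependent
= 75 - 53 = 22

22


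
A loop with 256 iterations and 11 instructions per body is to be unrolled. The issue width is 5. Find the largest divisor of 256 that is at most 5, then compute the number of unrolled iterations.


Largest divisor of 256 <= 5 is 4
New iterations = 256 / 4 = 64

64


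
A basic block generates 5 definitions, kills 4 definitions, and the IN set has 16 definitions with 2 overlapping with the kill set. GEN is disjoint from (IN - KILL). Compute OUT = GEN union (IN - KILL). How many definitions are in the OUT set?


IN - KILL: 16 - 2 = 14 surviving definitions
OUT = GEN + surviving = 5 + 14 = 19

19


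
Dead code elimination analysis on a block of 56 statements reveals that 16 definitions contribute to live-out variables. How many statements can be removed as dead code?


Dead code = total statements - live definitions
= 56 - 16 = 40

40


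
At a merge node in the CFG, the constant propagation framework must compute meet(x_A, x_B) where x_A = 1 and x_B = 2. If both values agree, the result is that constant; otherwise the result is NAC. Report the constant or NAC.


Meet operation: if both paths give the same constant, result is that constant; if they differ, result is NAC (not-a-constant).
Path A: 1, Path B: 2 -> differ
Result: not-a-constant -> NAC

NAC


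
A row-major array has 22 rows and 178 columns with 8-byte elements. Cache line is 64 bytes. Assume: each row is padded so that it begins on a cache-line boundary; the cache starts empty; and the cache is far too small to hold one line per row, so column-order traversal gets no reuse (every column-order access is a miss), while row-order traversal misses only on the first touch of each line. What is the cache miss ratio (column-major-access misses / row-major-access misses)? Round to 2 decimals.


Each row occupies 178 * 8 = 1424 bytes and starts on a line boundary, so it spans ceil(1424 / 64) = 23 cache lines.
Row-major traversal misses (one per line touched): 22 * ceil(178 * 8 / 64) = 506
Column-major traversal misses (no reuse, every access misses): 22 * 178 = 3916
Ratio = 3916 / 506 = 7.74

7.74
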